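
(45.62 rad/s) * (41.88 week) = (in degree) 6.621e+10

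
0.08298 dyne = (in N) 8.298e-07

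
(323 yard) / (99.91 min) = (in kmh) 0.1774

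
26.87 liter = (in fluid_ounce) 908.6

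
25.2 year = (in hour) 2.208e+05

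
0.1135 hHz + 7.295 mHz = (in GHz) 1.136e-08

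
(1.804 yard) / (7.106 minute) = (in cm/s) 0.3869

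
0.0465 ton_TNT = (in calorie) 4.65e+07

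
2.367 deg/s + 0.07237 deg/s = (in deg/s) 2.439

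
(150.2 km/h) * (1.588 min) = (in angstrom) 3.975e+13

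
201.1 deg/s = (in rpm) 33.52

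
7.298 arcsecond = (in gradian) 0.002252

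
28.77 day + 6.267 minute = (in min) 4.144e+04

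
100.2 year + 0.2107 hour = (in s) 3.16e+09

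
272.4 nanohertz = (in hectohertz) 2.724e-09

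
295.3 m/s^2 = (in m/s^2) 295.3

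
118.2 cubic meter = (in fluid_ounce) 3.997e+06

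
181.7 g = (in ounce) 6.409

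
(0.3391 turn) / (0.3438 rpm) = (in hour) 0.01644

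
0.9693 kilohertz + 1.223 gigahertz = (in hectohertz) 1.223e+07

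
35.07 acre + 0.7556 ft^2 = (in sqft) 1.528e+06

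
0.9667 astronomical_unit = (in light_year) 1.529e-05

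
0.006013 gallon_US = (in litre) 0.02276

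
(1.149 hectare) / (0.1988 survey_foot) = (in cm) 1.896e+07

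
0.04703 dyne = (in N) 4.703e-07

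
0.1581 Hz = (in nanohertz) 1.581e+08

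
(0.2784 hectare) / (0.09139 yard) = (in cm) 3.331e+06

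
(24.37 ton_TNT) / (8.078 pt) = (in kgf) 3.649e+12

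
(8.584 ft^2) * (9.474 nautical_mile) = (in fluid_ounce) 4.731e+08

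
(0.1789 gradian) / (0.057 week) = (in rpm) 7.784e-07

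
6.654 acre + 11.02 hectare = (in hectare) 13.71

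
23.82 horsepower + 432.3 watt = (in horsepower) 24.4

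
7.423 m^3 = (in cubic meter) 7.423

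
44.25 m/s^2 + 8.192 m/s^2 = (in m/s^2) 52.44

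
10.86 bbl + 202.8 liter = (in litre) 1929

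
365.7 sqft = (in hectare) 0.003397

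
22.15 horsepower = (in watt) 1.652e+04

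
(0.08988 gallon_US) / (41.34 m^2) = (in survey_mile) 5.114e-09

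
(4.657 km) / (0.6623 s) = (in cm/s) 7.032e+05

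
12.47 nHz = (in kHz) 1.247e-11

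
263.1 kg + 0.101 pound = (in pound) 580.1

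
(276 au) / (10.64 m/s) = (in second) 3.881e+12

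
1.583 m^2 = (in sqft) 17.04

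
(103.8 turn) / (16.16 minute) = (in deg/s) 38.54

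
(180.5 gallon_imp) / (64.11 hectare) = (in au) 8.556e-18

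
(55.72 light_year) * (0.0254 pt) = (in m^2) 4.724e+12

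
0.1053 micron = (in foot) 3.455e-07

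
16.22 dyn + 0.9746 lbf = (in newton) 4.335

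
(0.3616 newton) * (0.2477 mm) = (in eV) 5.59e+14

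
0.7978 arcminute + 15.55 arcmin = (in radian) 0.004755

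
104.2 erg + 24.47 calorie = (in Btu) 0.09704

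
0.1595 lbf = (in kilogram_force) 0.07235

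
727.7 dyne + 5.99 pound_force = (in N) 26.65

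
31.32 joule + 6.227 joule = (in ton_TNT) 8.974e-09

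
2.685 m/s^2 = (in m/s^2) 2.685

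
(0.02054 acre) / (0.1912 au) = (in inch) 1.144e-07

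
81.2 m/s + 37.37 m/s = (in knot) 230.5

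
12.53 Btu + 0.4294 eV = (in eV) 8.251e+22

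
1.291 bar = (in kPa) 129.1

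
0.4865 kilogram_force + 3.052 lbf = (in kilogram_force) 1.871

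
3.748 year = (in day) 1368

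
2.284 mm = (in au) 1.527e-14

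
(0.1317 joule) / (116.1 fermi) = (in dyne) 1.134e+17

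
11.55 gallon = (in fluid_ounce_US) 1478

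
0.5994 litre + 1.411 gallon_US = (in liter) 5.941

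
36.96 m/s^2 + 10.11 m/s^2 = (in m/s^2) 47.07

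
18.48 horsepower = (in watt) 1.378e+04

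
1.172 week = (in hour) 196.9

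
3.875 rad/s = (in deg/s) 222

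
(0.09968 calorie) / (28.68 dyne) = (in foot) 4771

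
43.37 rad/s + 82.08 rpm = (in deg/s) 2977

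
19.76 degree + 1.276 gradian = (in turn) 0.05808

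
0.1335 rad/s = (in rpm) 1.275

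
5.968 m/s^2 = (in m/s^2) 5.968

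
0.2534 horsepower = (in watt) 189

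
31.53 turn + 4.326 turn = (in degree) 1.291e+04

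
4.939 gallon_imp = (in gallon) 5.931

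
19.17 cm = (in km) 0.0001917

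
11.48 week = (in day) 80.36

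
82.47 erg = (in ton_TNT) 1.971e-15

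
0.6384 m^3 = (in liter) 638.4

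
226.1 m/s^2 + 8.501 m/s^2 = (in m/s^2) 234.6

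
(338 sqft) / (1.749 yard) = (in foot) 64.42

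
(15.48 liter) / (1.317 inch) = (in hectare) 4.628e-05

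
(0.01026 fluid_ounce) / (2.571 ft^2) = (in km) 1.27e-09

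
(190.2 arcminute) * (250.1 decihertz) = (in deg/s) 79.28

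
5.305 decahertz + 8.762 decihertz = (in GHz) 5.393e-08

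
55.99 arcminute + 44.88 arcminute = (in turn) 0.00467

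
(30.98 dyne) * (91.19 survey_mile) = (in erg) 4.547e+08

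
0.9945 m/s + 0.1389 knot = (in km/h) 3.837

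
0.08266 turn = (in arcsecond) 1.071e+05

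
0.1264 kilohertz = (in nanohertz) 1.264e+11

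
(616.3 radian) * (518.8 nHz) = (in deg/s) 0.01832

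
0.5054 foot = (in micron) 1.54e+05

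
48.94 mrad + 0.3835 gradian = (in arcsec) 1.134e+04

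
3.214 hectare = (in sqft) 3.46e+05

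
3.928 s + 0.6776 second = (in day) 5.331e-05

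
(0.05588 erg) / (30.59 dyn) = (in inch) 0.0007192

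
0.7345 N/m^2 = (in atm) 7.249e-06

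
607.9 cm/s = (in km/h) 21.88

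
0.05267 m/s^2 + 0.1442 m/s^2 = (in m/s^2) 0.1969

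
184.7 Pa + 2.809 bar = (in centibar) 281.1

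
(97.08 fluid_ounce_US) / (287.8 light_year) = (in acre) 2.606e-25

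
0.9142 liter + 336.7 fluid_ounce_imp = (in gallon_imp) 2.305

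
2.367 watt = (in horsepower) 0.003174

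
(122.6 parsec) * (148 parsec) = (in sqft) 1.86e+38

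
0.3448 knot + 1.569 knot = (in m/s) 0.9845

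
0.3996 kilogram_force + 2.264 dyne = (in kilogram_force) 0.3996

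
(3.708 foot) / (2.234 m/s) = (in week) 8.365e-07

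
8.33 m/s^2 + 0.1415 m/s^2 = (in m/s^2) 8.472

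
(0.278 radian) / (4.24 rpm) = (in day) 7.247e-06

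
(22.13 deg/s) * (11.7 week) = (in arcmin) 9.396e+09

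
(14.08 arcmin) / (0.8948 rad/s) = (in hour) 1.271e-06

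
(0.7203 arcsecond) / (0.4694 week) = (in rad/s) 1.23e-11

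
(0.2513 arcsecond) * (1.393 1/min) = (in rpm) 2.701e-07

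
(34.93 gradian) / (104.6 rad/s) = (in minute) 8.742e-05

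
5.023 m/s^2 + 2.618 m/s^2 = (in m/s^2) 7.641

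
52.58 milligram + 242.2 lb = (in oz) 3875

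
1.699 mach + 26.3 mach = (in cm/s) 9.534e+05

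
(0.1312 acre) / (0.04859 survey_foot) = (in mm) 3.585e+07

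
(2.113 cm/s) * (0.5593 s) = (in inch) 0.4653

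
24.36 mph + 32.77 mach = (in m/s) 1.117e+04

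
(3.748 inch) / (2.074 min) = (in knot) 0.001487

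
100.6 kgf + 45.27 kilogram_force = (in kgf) 145.9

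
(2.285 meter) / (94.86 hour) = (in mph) 1.497e-05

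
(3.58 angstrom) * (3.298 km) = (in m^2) 1.181e-06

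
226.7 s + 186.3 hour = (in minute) 1.118e+04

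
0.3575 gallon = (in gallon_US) 0.3575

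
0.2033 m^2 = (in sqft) 2.188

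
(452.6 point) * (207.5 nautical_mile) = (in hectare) 6.136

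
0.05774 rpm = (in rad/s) 0.006047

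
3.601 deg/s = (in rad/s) 0.06285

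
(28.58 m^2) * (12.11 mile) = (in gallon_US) 1.471e+08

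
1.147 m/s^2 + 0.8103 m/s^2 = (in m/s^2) 1.957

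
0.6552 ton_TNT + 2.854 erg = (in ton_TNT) 0.6552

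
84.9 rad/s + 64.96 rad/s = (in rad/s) 149.9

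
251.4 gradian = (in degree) 226.3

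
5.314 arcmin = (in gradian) 0.09841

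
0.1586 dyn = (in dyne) 0.1586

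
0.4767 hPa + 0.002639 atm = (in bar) 0.003151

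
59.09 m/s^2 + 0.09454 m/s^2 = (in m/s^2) 59.18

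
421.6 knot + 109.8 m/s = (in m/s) 326.7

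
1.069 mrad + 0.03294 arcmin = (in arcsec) 222.5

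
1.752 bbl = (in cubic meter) 0.2785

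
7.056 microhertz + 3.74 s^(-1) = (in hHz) 0.0374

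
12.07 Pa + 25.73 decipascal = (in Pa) 14.64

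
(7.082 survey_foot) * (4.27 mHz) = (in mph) 0.02062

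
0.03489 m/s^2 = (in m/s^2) 0.03489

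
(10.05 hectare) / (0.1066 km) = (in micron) 9.428e+08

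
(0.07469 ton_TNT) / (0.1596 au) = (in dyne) 1309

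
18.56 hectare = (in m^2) 1.856e+05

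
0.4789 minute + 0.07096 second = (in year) 9.134e-07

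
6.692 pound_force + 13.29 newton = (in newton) 43.06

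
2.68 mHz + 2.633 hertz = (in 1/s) 2.636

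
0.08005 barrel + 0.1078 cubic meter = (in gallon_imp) 26.51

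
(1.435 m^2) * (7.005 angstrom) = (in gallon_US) 2.656e-07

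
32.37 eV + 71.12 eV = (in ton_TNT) 3.963e-27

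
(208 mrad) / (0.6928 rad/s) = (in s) 0.3002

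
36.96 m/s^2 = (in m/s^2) 36.96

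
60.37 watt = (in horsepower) 0.08096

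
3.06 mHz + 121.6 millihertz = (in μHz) 1.247e+05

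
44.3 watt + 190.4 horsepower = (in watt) 1.42e+05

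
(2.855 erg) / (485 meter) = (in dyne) 5.887e-05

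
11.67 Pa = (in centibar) 0.01167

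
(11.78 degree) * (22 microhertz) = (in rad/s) 4.523e-06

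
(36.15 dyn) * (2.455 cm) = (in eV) 5.539e+13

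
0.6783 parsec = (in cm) 2.093e+18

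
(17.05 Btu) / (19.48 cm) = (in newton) 9.234e+04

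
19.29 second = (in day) 0.0002233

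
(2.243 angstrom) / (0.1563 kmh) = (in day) 5.979e-14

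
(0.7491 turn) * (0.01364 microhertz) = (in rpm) 6.131e-07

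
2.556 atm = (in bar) 2.59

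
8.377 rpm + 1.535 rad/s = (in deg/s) 138.2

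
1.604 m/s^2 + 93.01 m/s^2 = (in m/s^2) 94.61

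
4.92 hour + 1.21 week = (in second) 7.495e+05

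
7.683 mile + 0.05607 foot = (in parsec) 4.007e-13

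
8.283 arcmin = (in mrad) 2.409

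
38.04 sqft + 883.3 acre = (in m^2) 3.575e+06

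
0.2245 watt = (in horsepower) 0.0003011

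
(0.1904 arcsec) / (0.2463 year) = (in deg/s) 6.809e-12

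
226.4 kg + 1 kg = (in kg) 227.4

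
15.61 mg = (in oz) 0.0005506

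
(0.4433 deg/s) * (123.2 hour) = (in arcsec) 7.078e+08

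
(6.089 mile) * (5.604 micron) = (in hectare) 5.492e-06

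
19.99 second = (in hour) 0.005553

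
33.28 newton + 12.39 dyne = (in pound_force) 7.482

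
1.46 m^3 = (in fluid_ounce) 4.937e+04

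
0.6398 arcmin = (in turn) 2.962e-05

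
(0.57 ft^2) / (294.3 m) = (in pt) 0.5101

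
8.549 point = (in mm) 3.016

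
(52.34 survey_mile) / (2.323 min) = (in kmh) 2176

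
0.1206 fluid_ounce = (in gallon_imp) 0.0007845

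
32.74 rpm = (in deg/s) 196.4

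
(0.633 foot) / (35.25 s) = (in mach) 1.607e-05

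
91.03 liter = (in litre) 91.03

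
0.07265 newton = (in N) 0.07265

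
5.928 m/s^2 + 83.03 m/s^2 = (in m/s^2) 88.96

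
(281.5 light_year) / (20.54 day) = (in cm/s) 1.501e+14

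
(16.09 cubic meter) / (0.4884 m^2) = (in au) 2.202e-10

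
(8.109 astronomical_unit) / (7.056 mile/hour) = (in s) 3.846e+11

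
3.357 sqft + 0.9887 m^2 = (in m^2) 1.301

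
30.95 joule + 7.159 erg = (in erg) 3.095e+08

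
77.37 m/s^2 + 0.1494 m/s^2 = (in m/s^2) 77.52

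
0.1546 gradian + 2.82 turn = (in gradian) 1128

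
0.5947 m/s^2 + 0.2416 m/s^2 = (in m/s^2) 0.8363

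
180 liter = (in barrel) 1.132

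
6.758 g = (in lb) 0.0149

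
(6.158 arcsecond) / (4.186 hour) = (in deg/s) 1.135e-07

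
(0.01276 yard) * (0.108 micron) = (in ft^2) 1.356e-08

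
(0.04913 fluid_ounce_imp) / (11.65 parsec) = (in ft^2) 4.18e-23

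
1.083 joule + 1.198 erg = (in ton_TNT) 2.588e-10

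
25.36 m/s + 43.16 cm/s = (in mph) 57.69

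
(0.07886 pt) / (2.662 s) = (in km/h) 3.762e-05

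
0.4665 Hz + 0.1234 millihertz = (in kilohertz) 0.0004666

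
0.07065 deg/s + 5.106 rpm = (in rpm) 5.118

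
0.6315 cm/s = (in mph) 0.01413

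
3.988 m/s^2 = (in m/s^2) 3.988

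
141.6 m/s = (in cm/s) 1.416e+04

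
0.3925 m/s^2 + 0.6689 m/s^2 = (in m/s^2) 1.061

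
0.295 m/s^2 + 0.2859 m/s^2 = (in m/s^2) 0.5809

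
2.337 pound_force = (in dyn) 1.04e+06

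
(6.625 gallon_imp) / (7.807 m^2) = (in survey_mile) 2.397e-06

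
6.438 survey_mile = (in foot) 3.399e+04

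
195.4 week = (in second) 1.182e+08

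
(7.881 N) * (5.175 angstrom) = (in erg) 0.04078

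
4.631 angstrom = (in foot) 1.519e-09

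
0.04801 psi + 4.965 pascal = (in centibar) 0.336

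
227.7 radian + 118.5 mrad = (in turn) 36.26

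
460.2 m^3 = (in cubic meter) 460.2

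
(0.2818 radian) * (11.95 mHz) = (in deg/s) 0.1929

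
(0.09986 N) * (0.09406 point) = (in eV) 2.068e+13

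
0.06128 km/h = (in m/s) 0.01702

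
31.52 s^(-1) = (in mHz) 3.152e+04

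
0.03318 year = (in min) 1.744e+04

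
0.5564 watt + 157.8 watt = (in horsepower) 0.2124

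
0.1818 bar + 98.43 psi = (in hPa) 6968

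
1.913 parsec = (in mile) 3.668e+13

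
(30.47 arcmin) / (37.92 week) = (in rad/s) 3.865e-10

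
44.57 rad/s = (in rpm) 425.6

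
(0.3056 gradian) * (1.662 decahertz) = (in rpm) 0.7619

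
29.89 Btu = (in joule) 3.154e+04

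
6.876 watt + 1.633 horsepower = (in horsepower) 1.642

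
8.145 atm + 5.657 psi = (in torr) 6483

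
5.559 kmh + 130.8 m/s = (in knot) 257.3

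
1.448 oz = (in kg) 0.04105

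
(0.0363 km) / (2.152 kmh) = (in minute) 1.012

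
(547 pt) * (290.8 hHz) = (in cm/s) 5.612e+05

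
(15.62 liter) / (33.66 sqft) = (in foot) 0.01639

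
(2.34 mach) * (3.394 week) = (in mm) 1.636e+12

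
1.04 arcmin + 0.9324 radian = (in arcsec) 1.924e+05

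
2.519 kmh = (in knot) 1.36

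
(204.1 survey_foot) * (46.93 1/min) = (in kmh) 175.2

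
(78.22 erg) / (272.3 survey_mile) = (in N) 1.785e-11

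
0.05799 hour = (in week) 0.0003452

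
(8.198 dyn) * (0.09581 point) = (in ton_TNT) 6.623e-19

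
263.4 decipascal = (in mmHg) 0.1976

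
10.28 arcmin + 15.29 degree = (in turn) 0.04295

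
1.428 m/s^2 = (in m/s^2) 1.428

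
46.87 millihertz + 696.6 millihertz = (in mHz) 743.5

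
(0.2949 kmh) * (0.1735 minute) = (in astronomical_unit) 5.7e-12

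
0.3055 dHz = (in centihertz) 3.055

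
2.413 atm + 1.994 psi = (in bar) 2.582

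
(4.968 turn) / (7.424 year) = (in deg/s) 7.639e-06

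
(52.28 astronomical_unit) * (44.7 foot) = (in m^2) 1.066e+14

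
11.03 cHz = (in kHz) 0.0001103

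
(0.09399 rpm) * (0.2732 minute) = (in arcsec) 3.328e+04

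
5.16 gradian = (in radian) 0.08105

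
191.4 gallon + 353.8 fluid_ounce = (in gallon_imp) 161.7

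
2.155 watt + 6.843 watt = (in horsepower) 0.01207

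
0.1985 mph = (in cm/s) 8.874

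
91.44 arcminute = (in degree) 1.524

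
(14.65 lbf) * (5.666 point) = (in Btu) 0.0001235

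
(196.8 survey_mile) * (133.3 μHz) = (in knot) 82.07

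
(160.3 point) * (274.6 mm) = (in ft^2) 0.1671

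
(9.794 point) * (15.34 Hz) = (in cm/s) 5.3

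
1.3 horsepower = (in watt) 969.4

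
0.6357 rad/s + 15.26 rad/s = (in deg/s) 910.8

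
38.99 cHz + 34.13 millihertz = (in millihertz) 424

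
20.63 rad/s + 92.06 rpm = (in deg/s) 1734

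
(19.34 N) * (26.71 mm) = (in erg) 5.166e+06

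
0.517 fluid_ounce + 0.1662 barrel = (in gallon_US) 6.984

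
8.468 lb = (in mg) 3.841e+06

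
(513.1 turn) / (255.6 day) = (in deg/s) 0.008364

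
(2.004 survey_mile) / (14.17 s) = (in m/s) 227.6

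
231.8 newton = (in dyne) 2.318e+07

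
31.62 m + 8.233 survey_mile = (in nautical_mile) 7.171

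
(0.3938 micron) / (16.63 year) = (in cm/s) 7.509e-14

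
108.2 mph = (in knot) 94.02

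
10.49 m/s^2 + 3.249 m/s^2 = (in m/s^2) 13.74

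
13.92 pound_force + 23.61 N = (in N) 85.53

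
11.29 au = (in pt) 4.788e+15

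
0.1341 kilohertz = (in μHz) 1.341e+08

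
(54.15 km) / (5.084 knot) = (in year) 0.0006565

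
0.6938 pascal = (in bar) 6.938e-06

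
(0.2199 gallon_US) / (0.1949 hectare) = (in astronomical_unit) 2.855e-18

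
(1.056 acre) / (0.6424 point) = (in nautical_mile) 1.018e+04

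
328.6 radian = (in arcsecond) 6.778e+07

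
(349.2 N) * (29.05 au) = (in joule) 1.518e+15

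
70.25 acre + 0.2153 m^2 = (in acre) 70.25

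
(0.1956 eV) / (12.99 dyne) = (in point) 6.839e-13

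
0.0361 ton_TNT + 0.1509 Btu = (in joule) 1.51e+08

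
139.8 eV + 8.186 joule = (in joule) 8.186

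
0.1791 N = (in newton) 0.1791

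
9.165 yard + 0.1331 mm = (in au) 5.602e-11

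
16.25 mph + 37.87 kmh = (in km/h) 64.02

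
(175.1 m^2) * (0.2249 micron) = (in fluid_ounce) 1.332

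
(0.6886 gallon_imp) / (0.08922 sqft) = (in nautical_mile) 0.0002039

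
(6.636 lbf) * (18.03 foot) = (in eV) 1.012e+21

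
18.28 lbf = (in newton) 81.31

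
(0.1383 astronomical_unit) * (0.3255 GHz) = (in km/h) 2.424e+19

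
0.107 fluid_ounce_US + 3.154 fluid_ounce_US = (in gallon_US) 0.02548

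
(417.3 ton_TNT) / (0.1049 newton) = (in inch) 6.553e+14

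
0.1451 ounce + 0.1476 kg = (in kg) 0.1517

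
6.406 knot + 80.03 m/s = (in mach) 0.2447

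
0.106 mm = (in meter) 0.000106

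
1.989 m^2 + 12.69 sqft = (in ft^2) 34.1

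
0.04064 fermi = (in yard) 4.444e-17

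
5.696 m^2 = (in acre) 0.001408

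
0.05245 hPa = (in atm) 5.176e-05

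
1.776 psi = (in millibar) 122.5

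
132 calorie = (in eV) 3.447e+21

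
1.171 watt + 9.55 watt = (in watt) 10.72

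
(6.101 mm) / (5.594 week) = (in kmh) 6.492e-09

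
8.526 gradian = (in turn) 0.02132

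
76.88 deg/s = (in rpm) 12.81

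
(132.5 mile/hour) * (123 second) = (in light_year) 7.701e-13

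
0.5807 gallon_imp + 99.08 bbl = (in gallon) 4162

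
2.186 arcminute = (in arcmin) 2.186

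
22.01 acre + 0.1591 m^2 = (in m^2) 8.907e+04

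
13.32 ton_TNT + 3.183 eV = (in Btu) 5.282e+07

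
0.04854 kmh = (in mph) 0.03016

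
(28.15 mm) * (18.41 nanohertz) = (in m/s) 5.182e-10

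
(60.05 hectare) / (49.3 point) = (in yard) 3.776e+07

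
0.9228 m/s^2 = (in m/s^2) 0.9228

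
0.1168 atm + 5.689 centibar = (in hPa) 175.2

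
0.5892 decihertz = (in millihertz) 58.92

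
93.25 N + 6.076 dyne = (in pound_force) 20.96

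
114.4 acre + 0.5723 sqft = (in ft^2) 4.983e+06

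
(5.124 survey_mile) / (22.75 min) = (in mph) 13.51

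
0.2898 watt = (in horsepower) 0.0003886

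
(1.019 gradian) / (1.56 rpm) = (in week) 1.62e-07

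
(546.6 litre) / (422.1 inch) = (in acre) 1.26e-05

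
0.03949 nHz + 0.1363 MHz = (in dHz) 1.363e+06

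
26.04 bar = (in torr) 1.953e+04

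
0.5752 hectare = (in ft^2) 6.191e+04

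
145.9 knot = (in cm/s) 7506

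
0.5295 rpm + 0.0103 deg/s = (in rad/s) 0.05563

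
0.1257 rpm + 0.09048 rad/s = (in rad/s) 0.1036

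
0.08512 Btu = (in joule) 89.81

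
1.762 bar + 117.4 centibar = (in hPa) 2936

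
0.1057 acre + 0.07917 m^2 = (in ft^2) 4605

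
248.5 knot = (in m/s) 127.8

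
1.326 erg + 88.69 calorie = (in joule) 371.1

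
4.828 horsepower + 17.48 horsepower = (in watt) 1.664e+04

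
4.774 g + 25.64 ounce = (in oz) 25.81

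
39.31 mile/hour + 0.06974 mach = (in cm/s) 4132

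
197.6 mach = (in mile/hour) 1.505e+05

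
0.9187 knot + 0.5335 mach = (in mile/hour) 407.4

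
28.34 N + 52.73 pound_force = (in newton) 262.9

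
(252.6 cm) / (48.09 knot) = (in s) 0.1021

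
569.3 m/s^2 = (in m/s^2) 569.3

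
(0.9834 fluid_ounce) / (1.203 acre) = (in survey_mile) 3.712e-12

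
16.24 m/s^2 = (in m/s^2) 16.24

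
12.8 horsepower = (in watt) 9545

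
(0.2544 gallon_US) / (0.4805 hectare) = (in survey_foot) 6.575e-07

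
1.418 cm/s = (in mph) 0.03172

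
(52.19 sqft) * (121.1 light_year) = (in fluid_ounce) 1.878e+23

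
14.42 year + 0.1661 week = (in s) 4.548e+08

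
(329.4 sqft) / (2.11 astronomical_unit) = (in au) 6.481e-22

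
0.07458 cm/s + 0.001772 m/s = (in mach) 7.394e-06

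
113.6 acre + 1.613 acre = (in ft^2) 5.019e+06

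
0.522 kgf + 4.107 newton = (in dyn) 9.226e+05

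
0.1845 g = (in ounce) 0.006508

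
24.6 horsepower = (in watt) 1.834e+04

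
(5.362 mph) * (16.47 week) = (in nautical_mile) 1.289e+04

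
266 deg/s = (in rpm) 44.33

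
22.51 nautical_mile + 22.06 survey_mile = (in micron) 7.719e+10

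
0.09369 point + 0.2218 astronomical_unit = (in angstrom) 3.318e+20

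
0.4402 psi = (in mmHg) 22.76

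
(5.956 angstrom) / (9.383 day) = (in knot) 1.428e-15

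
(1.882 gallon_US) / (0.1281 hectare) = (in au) 3.718e-17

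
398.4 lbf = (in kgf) 180.7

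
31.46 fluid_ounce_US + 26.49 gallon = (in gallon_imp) 22.26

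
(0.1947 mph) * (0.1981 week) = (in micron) 1.043e+10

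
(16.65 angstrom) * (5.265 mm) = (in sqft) 9.436e-11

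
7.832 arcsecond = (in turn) 6.043e-06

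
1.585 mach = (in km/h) 1943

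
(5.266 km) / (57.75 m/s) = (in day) 0.001055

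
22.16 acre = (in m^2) 8.968e+04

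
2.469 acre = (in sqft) 1.075e+05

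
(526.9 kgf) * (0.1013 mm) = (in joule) 0.5234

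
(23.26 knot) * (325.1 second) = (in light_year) 4.112e-13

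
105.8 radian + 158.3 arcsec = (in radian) 105.8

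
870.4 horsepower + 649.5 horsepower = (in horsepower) 1520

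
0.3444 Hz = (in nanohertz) 3.444e+08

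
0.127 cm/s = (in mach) 3.73e-06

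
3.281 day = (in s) 2.835e+05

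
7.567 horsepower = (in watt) 5643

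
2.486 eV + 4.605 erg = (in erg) 4.605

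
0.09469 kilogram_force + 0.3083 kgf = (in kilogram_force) 0.403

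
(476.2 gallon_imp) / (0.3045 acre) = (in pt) 4.98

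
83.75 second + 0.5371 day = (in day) 0.5381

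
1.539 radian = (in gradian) 97.98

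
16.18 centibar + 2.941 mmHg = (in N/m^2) 1.657e+04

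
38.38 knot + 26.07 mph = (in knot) 61.03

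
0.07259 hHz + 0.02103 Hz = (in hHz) 0.0728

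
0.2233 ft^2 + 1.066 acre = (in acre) 1.066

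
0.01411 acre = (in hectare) 0.00571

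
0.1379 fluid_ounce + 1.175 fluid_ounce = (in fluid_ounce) 1.313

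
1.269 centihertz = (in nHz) 1.269e+07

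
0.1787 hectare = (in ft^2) 1.924e+04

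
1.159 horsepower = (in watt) 864.3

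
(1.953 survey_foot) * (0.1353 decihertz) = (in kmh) 0.02899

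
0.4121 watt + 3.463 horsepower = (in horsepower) 3.464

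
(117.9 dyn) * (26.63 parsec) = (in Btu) 9.182e+11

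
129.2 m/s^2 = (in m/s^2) 129.2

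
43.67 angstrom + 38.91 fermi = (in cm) 4.367e-07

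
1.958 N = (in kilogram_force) 0.1997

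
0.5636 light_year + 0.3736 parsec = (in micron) 1.686e+22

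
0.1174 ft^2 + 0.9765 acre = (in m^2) 3952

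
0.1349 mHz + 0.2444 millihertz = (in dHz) 0.003793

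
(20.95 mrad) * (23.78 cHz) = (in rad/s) 0.004982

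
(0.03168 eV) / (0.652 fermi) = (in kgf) 7.938e-07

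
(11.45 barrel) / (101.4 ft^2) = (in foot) 0.634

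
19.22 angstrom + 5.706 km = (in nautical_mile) 3.081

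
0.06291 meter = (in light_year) 6.65e-18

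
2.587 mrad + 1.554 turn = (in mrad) 9767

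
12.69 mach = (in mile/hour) 9666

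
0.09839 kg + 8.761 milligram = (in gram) 98.4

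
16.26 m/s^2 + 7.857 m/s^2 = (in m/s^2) 24.12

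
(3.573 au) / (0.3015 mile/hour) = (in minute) 6.61e+10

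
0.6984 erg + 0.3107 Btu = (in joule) 327.8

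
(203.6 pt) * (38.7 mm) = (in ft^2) 0.02992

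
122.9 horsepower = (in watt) 9.165e+04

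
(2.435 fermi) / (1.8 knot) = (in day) 3.044e-20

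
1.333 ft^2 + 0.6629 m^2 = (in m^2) 0.7867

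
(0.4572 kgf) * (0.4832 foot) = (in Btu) 0.0006259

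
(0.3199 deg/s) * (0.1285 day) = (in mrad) 6.199e+04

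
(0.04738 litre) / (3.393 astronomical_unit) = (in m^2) 9.334e-17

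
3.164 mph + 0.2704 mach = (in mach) 0.2746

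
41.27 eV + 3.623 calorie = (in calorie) 3.623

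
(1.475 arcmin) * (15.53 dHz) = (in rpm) 0.006363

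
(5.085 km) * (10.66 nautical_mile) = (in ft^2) 1.081e+09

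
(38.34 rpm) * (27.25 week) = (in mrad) 6.617e+10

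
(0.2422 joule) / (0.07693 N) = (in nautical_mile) 0.0017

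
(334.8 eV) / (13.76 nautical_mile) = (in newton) 2.105e-21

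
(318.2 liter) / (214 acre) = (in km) 3.674e-10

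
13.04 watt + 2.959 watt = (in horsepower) 0.02146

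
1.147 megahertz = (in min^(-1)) 6.882e+07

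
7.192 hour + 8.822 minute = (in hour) 7.339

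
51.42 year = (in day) 1.877e+04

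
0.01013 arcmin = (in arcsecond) 0.6078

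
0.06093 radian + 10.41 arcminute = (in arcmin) 219.9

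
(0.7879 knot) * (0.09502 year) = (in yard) 1.328e+06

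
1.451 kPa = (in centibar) 1.451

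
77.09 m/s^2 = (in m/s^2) 77.09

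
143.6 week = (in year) 2.754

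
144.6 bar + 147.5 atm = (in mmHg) 2.206e+05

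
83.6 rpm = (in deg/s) 501.6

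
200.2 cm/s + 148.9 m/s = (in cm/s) 1.509e+04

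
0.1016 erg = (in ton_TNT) 2.428e-18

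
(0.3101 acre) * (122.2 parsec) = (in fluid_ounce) 1.6e+26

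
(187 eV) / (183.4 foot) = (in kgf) 5.465e-20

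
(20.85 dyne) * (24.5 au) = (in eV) 4.77e+27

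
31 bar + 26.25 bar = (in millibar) 5.725e+04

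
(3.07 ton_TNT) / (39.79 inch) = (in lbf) 2.857e+09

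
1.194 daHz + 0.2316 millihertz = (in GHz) 1.194e-08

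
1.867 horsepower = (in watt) 1392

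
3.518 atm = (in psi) 51.7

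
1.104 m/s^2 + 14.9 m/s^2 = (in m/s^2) 16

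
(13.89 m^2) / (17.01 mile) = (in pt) 1.438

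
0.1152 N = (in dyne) 1.152e+04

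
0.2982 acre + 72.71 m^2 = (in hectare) 0.1279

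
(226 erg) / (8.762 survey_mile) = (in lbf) 3.603e-10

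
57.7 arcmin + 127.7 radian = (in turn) 20.33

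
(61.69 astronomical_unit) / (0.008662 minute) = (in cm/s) 1.776e+15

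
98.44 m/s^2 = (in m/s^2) 98.44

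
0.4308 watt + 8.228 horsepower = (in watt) 6136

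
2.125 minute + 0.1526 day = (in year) 0.0004221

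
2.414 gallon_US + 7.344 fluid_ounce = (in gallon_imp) 2.058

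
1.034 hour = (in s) 3722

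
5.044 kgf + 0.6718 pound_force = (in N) 52.45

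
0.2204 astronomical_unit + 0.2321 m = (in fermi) 3.297e+25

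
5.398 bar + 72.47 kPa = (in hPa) 6123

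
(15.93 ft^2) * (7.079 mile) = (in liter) 1.686e+07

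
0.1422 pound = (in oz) 2.275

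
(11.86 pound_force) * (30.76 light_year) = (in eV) 9.582e+37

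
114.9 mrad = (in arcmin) 395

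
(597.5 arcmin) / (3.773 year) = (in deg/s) 8.369e-08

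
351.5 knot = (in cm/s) 1.808e+04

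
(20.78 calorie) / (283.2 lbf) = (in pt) 195.6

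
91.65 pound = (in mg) 4.157e+07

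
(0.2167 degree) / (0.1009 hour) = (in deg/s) 0.0005966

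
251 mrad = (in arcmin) 862.9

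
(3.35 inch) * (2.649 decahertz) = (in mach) 0.00662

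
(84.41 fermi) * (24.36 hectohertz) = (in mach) 6.039e-13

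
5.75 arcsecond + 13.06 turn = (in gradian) 5224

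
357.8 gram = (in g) 357.8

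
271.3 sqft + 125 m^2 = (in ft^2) 1617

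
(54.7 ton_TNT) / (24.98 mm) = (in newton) 9.162e+12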